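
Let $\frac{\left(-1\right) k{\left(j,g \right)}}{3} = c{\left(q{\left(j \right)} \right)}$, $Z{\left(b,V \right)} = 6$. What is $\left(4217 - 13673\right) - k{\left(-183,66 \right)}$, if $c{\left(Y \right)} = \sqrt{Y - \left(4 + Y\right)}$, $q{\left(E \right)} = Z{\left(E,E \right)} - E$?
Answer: $-9456 + 6 i \approx -9456.0 + 6.0 i$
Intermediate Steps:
$q{\left(E \right)} = 6 - E$
$c{\left(Y \right)} = 2 i$ ($c{\left(Y \right)} = \sqrt{-4} = 2 i$)
$k{\left(j,g \right)} = - 6 i$ ($k{\left(j,g \right)} = - 3 \cdot 2 i = - 6 i$)
$\left(4217 - 13673\right) - k{\left(-183,66 \right)} = \left(4217 - 13673\right) - - 6 i = -9456 + 6 i$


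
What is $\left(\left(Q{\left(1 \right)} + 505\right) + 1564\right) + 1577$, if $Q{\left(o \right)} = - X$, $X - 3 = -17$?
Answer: $3660$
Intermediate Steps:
$X = -14$ ($X = 3 - 17 = -14$)
$Q{\left(o \right)} = 14$ ($Q{\left(o \right)} = \left(-1\right) \left(-14\right) = 14$)
$\left(\left(Q{\left(1 \right)} + 505\right) + 1564\right) + 1577 = \left(\left(14 + 505\right) + 1564\right) + 1577 = \left(519 + 1564\right) + 1577 = 2083 + 1577 = 3660$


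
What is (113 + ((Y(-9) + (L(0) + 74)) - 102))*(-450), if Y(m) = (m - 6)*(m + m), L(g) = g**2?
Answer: -159750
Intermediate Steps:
Y(m) = 2*m*(-6 + m) (Y(m) = (-6 + m)*(2*m) = 2*m*(-6 + m))
(113 + ((Y(-9) + (L(0) + 74)) - 102))*(-450) = (113 + ((2*(-9)*(-6 - 9) + (0**2 + 74)) - 102))*(-450) = (113 + ((2*(-9)*(-15) + (0 + 74)) - 102))*(-450) = (113 + ((270 + 74) - 102))*(-450) = (113 + (344 - 102))*(-450) = (113 + 242)*(-450) = 355*(-450) = -159750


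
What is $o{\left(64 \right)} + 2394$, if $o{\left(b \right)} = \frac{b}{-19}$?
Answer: $\frac{45422}{19} \approx 2390.6$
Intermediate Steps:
$o{\left(b \right)} = - \frac{b}{19}$ ($o{\left(b \right)} = b \left(- \frac{1}{19}\right) = - \frac{b}{19}$)
$o{\left(64 \right)} + 2394 = \left(- \frac{1}{19}\right) 64 + 2394 = - \frac{64}{19} + 2394 = \frac{45422}{19}$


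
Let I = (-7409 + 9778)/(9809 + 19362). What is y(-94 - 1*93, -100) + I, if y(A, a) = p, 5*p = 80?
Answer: 469105/29171 ≈ 16.081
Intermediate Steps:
p = 16 (p = (⅕)*80 = 16)
y(A, a) = 16
I = 2369/29171 ≈ 0.081211
y(-94 - 1*93, -100) + I = 16 + 2369/29171 = 469105/29171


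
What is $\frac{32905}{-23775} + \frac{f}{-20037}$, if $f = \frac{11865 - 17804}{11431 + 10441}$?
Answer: $- \frac{961363388813}{694625083440} \approx -1.384$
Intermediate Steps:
$f = - \frac{5939}{21872} \approx -0.27153$
$\frac{32905}{-23775} + \frac{f}{-20037} = \frac{32905}{-23775} - \frac{5939}{21872 \left(-20037\right)} = 32905 \left(- \frac{1}{23775}\right) - - \frac{5939}{438249264} = - \frac{6581}{4755} + \frac{5939}{438249264} = - \frac{961363388813}{694625083440}$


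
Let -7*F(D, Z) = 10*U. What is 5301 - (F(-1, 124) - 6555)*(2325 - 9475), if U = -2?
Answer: -327897643/7 ≈ -4.6842e+7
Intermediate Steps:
F(D, Z) = 20/7 (F(D, Z) = -10*(-2)/7 = -⅐*(-20) = 20/7)
5301 - (F(-1, 124) - 6555)*(2325 - 9475) = 5301 - (20/7 - 6555)*(2325 - 9475) = 5301 - (-45865)*(-7150)/7 = 5301 - 1*327934750/7 = 5301 - 327934750/7 = -327897643/7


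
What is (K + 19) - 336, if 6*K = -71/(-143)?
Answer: -271915/858 ≈ -316.92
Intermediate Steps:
K = 71/858 (K = (-71/(-143))/6 = (-71*(-1/143))/6 = (⅙)*(71/143) = 71/858 ≈ 0.082751)
(K + 19) - 336 = (71/858 + 19) - 336 = 16373/858 - 336 = -271915/858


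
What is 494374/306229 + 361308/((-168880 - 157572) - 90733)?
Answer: 95602429658/127754145365 ≈ 0.74833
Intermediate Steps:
494374/306229 + 361308/((-168880 - 157572) - 90733) = 494374*(1/306229) + 361308/(-326452 - 90733) = 494374/306229 + 361308/(-417185) = 494374/306229 + 361308*(-1/417185) = 494374/306229 - 361308/417185 = 95602429658/127754145365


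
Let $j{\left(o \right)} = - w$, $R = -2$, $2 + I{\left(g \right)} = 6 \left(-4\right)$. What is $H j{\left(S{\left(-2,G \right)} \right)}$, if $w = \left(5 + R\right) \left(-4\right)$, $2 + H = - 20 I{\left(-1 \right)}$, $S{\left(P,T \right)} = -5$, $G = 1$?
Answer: $6216$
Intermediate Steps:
$I{\left(g \right)} = -26$ ($I{\left(g \right)} = -2 + 6 \left(-4\right) = -2 - 24 = -26$)
$H = 518$ ($H = -2 - -520 = -2 + 520 = 518$)
$w = -12$ ($w = \left(5 - 2\right) \left(-4\right) = 3 \left(-4\right) = -12$)
$j{\left(o \right)} = 12$ ($j{\left(o \right)} = \left(-1\right) \left(-12\right) = 12$)
$H j{\left(S{\left(-2,G \right)} \right)} = 518 \cdot 12 = 6216$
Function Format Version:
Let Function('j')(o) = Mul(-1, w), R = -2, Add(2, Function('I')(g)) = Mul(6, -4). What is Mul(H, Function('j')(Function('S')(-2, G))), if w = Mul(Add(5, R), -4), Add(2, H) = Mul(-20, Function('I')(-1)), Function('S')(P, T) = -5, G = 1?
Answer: 6216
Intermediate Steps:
Function('I')(g) = -26 (Function('I')(g) = Add(-2, Mul(6, -4)) = Add(-2, -24) = -26)
H = 518 (H = Add(-2, Mul(-20, -26)) = Add(-2, 520) = 518)
w = -12 (w = Mul(Add(5, -2), -4) = Mul(3, -4) = -12)
Function('j')(o) = 12 (Function('j')(o) = Mul(-1, -12) = 12)
Mul(H, Function('j')(Function('S')(-2, G))) = Mul(518, 12) = 6216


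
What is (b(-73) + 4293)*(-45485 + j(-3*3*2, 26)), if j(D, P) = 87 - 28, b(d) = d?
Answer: -191697720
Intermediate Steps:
j(D, P) = 59
(b(-73) + 4293)*(-45485 + j(-3*3*2, 26)) = (-73 + 4293)*(-45485 + 59) = 4220*(-45426) = -191697720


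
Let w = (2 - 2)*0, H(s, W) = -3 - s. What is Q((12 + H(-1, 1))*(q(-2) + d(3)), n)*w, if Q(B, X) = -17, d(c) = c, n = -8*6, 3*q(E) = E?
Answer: 0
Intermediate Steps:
q(E) = E/3
n = -48
w = 0 (w = 0*0 = 0)
Q((12 + H(-1, 1))*(q(-2) + d(3)), n)*w = -17*0 = 0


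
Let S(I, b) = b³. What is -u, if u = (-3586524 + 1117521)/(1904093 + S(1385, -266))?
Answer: -823001/5639001 ≈ -0.14595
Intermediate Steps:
u = 823001/5639001 (u = (-3586524 + 1117521)/(1904093 + (-266)³) = -2469003/(1904093 - 18821096) = -2469003/(-16917003) = -2469003*(-1/16917003) = 823001/5639001 ≈ 0.14595)
-u = -1*823001/5639001 = -823001/5639001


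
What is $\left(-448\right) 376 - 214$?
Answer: $-168662$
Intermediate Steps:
$\left(-448\right) 376 - 214 = -168448 + \left(-222 + 8\right) = -168448 - 214 = -168662$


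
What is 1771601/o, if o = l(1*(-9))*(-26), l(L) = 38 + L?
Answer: -136277/58 ≈ -2349.6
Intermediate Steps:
o = -754 (o = (38 + 1*(-9))*(-26) = (38 - 9)*(-26) = 29*(-26) = -754)
1771601/o = 1771601/(-754) = 1771601*(-1/754) = -136277/58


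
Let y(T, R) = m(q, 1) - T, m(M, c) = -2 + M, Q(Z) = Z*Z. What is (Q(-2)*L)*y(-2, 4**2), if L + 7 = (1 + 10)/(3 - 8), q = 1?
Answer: -184/5 ≈ -36.800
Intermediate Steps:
Q(Z) = Z**2
L = -46/5 (L = -7 + (1 + 10)/(3 - 8) = -7 + 11/(-5) = -7 + 11*(-1/5) = -7 - 11/5 = -46/5 ≈ -9.2000)
y(T, R) = -1 - T (y(T, R) = (-2 + 1) - T = -1 - T)
(Q(-2)*L)*y(-2, 4**2) = ((-2)**2*(-46/5))*(-1 - 1*(-2)) = (4*(-46/5))*(-1 + 2) = -184/5*1 = -184/5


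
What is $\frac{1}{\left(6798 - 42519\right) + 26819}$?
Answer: $- \frac{1}{8902} \approx -0.00011233$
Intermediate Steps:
$\frac{1}{\left(6798 - 42519\right) + 26819} = \frac{1}{-35721 + 26819} = \frac{1}{-8902} = - \frac{1}{8902}$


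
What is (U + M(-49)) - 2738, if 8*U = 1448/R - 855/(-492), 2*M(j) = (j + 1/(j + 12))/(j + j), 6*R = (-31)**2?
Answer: -6255110921775/2285888416 ≈ -2736.4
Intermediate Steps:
R = 961/6 (R = (1/6)*(-31)**2 = (1/6)*961 = 961/6 ≈ 160.17)
M(j) = (j + 1/(12 + j))/(4*j) (M(j) = ((j + 1/(j + 12))/(j + j))/2 = ((j + 1/(12 + j))/((2*j)))/2 = ((j + 1/(12 + j))*(1/(2*j)))/2 = ((j + 1/(12 + j))/(2*j))/2 = (j + 1/(12 + j))/(4*j))
U = 1698717/1260832 (U = (1448/(961/6) - 855/(-492))/8 = (1448*(6/961) - 855*(-1/492))/8 = (8688/961 + 285/164)/8 = (1/8)*(1698717/157604) = 1698717/1260832 ≈ 1.3473)
(U + M(-49)) - 2738 = (1698717/1260832 + (1/4)*(1 + (-49)**2 + 12*(-49))/(-49*(12 - 49))) - 2738 = (1698717/1260832 + (1/4)*(-1/49)*(1 + 2401 - 588)/(-37)) - 2738 = (1698717/1260832 + (1/4)*(-1/49)*(-1/37)*1814) - 2738 = (1698717/1260832 + 907/3626) - 2738 = 3651561233/2285888416 - 2738 = -6255110921775/2285888416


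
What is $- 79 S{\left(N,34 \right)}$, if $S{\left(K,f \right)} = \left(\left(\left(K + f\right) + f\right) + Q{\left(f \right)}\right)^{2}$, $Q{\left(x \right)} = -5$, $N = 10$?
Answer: $-420991$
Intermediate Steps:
$S{\left(K,f \right)} = \left(-5 + K + 2 f\right)^{2}$ ($S{\left(K,f \right)} = \left(\left(\left(K + f\right) + f\right) - 5\right)^{2} = \left(\left(K + 2 f\right) - 5\right)^{2} = \left(-5 + K + 2 f\right)^{2}$)
$- 79 S{\left(N,34 \right)} = - 79 \left(-5 + 10 + 2 \cdot 34\right)^{2} = - 79 \left(-5 + 10 + 68\right)^{2} = - 79 \cdot 73^{2} = \left(-79\right) 5329 = -420991$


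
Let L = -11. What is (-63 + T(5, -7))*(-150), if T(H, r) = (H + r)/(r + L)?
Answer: 28300/3 ≈ 9433.3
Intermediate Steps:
T(H, r) = (H + r)/(-11 + r) (T(H, r) = (H + r)/(r - 11) = (H + r)/(-11 + r))
(-63 + T(5, -7))*(-150) = (-63 + (5 - 7)/(-11 - 7))*(-150) = (-63 - 2/(-18))*(-150) = (-63 - 1/18*(-2))*(-150) = (-63 + 1/9)*(-150) = -566/9*(-150) = 28300/3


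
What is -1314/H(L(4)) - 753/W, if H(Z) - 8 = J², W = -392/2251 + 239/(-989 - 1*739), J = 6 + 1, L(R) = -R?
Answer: 55118008626/23091935 ≈ 2386.9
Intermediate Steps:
J = 7
W = -1215365/3889728 (W = -392*1/2251 + 239/(-989 - 739) = -392/2251 + 239/(-1728) = -392/2251 + 239*(-1/1728) = -392/2251 - 239/1728 = -1215365/3889728 ≈ -0.31246)
H(Z) = 57 (H(Z) = 8 + 7² = 8 + 49 = 57)
-1314/H(L(4)) - 753/W = -1314/57 - 753/(-1215365/3889728) = -1314*1/57 - 753*(-3889728/1215365) = -438/19 + 2928965184/1215365 = 55118008626/23091935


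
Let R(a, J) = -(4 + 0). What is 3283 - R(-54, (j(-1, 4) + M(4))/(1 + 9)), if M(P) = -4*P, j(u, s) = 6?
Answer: 3287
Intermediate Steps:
R(a, J) = -4 (R(a, J) = -1*4 = -4)
3283 - R(-54, (j(-1, 4) + M(4))/(1 + 9)) = 3283 - 1*(-4) = 3283 + 4 = 3287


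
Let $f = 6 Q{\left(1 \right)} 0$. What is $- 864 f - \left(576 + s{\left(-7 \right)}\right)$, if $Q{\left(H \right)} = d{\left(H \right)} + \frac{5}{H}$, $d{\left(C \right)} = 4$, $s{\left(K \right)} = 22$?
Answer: $-598$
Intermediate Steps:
$Q{\left(H \right)} = 4 + \frac{5}{H}$
$f = 0$ ($f = 6 \left(4 + \frac{5}{1}\right) 0 = 6 \left(4 + 5 \cdot 1\right) 0 = 6 \left(4 + 5\right) 0 = 6 \cdot 9 \cdot 0 = 54 \cdot 0 = 0$)
$- 864 f - \left(576 + s{\left(-7 \right)}\right) = \left(-864\right) 0 - 598 = 0 - 598 = -598$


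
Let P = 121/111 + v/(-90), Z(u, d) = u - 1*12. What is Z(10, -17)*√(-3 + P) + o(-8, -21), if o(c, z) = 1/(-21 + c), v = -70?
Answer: -1/29 - 2*I*√13949/111 ≈ -0.034483 - 2.128*I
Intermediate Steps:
Z(u, d) = -12 + u (Z(u, d) = u - 12 = -12 + u)
P = 622/333 (P = 121/111 - 70/(-90) = 121*(1/111) - 70*(-1/90) = 121/111 + 7/9 = 622/333 ≈ 1.8679)
Z(10, -17)*√(-3 + P) + o(-8, -21) = (-12 + 10)*√(-3 + 622/333) + 1/(-21 - 8) = -2*I*√13949/111 + 1/(-29) = -2*I*√13949/111 - 1/29 = -1/29 - 2*I*√13949/111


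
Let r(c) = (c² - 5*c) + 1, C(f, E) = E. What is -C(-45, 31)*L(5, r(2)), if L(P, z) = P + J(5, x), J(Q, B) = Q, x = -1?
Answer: -310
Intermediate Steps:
r(c) = 1 + c² - 5*c
L(P, z) = 5 + P (L(P, z) = P + 5 = 5 + P)
-C(-45, 31)*L(5, r(2)) = -31*(5 + 5) = -31*10 = -1*310 = -310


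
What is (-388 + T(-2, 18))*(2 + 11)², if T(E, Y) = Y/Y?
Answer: -65403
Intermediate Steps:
T(E, Y) = 1
(-388 + T(-2, 18))*(2 + 11)² = (-388 + 1)*(2 + 11)² = -387*13² = -387*169 = -65403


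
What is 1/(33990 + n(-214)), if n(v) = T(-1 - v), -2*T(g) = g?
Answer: 2/67767 ≈ 2.9513e-5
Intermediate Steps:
T(g) = -g/2
n(v) = ½ + v/2 (n(v) = -(-1 - v)/2 = ½ + v/2)
1/(33990 + n(-214)) = 1/(33990 + (½ + (½)*(-214))) = 1/(33990 + (½ - 107)) = 1/(33990 - 213/2) = 1/(67767/2) = 2/67767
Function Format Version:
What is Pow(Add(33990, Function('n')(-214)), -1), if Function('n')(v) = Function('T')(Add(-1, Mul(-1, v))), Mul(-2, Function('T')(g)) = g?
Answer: Rational(2, 67767) ≈ 2.9513e-5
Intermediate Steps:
Function('T')(g) = Mul(Rational(-1, 2), g)
Function('n')(v) = Add(Rational(1, 2), Mul(Rational(1, 2), v)) (Function('n')(v) = Mul(Rational(-1, 2), Add(-1, Mul(-1, v))) = Add(Rational(1, 2), Mul(Rational(1, 2), v)))
Pow(Add(33990, Function('n')(-214)), -1) = Pow(Add(33990, Add(Rational(1, 2), Mul(Rational(1, 2), -214))), -1) = Pow(Add(33990, Add(Rational(1, 2), -107)), -1) = Pow(Add(33990, Rational(-213, 2)), -1) = Pow(Rational(67767, 2), -1) = Rational(2, 67767)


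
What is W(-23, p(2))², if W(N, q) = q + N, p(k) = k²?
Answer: 361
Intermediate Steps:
W(N, q) = N + q
W(-23, p(2))² = (-23 + 2²)² = (-23 + 4)² = (-19)² = 361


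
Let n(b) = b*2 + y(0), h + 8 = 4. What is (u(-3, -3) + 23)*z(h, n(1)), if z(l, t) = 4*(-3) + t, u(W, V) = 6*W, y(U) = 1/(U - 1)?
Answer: -55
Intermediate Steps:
h = -4 (h = -8 + 4 = -4)
y(U) = 1/(-1 + U)
n(b) = -1 + 2*b (n(b) = b*2 + 1/(-1 + 0) = 2*b + 1/(-1) = 2*b - 1 = -1 + 2*b)
z(l, t) = -12 + t
(u(-3, -3) + 23)*z(h, n(1)) = (6*(-3) + 23)*(-12 + (-1 + 2*1)) = (-18 + 23)*(-12 + (-1 + 2)) = 5*(-12 + 1) = 5*(-11) = -55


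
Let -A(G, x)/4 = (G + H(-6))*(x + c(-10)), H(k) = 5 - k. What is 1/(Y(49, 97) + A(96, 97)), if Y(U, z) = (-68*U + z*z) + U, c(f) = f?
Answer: -1/31110 ≈ -3.2144e-5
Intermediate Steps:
A(G, x) = -4*(-10 + x)*(11 + G) (A(G, x) = -4*(G + (5 - 1*(-6)))*(x - 10) = -4*(G + (5 + 6))*(-10 + x) = -4*(G + 11)*(-10 + x) = -4*(11 + G)*(-10 + x) = -4*(-10 + x)*(11 + G))
Y(U, z) = z**2 - 67*U (Y(U, z) = (-68*U + z**2) + U = (z**2 - 68*U) + U = z**2 - 67*U)
1/(Y(49, 97) + A(96, 97)) = 1/((97**2 - 67*49) + (440 - 44*97 + 40*96 - 4*96*97)) = 1/((9409 - 3283) + (440 - 4268 + 3840 - 37248)) = 1/(6126 - 37236) = 1/(-31110) = -1/31110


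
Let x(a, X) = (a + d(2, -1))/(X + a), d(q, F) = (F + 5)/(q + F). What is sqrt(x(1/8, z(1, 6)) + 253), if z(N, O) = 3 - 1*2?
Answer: sqrt(2310)/3 ≈ 16.021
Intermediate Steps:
d(q, F) = (5 + F)/(F + q)
z(N, O) = 1 (z(N, O) = 3 - 2 = 1)
x(a, X) = (4 + a)/(X + a) (x(a, X) = (a + (5 - 1)/(-1 + 2))/(X + a) = (a + 4/1)/(X + a) = (a + 1*4)/(X + a) = (a + 4)/(X + a) = (4 + a)/(X + a))
sqrt(x(1/8, z(1, 6)) + 253) = sqrt((4 + 1/8)/(1 + 1/8) + 253) = sqrt((33/8)/(9/8) + 253) = sqrt((8/9)*(33/8) + 253) = sqrt(11/3 + 253) = sqrt(770/3) = sqrt(2310)/3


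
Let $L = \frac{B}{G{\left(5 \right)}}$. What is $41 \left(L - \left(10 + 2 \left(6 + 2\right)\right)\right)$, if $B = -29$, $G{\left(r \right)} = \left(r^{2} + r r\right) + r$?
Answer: $- \frac{59819}{55} \approx -1087.6$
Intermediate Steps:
$G{\left(r \right)} = r + 2 r^{2}$ ($G{\left(r \right)} = \left(r^{2} + r^{2}\right) + r = 2 r^{2} + r = r + 2 r^{2}$)
$L = - \frac{29}{55}$ ($L = - \frac{29}{5 \left(1 + 2 \cdot 5\right)} = - \frac{29}{5 \left(1 + 10\right)} = - \frac{29}{5 \cdot 11} = - \frac{29}{55} \approx -0.52727$)
$41 \left(L - \left(10 + 2 \left(6 + 2\right)\right)\right) = 41 \left(- \frac{29}{55} - \left(10 + 2 \left(6 + 2\right)\right)\right) = 41 \left(- \frac{29}{55} - 26\right) = 41 \left(- \frac{1459}{55}\right) = - \frac{59819}{55}$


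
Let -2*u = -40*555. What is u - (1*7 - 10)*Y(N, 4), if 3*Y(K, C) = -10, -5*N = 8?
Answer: 11090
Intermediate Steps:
N = -8/5 (N = -1/5*8 = -8/5 ≈ -1.6000)
Y(K, C) = -10/3 (Y(K, C) = (1/3)*(-10) = -10/3)
u = 11100 (u = -(-20)*555 = -1/2*(-22200) = 11100)
u - (1*7 - 10)*Y(N, 4) = 11100 - (1*7 - 10)*(-10)/3 = 11100 - (7 - 10)*(-10)/3 = 11100 - (-3)*(-10)/3 = 11100 - 1*10 = 11100 - 10 = 11090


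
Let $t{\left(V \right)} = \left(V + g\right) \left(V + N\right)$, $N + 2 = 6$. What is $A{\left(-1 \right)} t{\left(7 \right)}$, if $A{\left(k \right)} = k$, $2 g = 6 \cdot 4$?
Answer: $-209$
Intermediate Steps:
$g = 12$ ($g = \frac{6 \cdot 4}{2} = \frac{1}{2} \cdot 24 = 12$)
$N = 4$ ($N = -2 + 6 = 4$)
$t{\left(V \right)} = \left(4 + V\right) \left(12 + V\right)$ ($t{\left(V \right)} = \left(V + 12\right) \left(V + 4\right) = \left(12 + V\right) \left(4 + V\right) = \left(4 + V\right) \left(12 + V\right)$)
$A{\left(-1 \right)} t{\left(7 \right)} = - (48 + 7^{2} + 16 \cdot 7) = - (48 + 49 + 112) = \left(-1\right) 209 = -209$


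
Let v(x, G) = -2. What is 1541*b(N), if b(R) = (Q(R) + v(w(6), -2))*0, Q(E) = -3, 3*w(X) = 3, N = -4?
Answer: 0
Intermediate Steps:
w(X) = 1 (w(X) = (⅓)*3 = 1)
b(R) = 0 (b(R) = (-3 - 2)*0 = -5*0 = 0)
1541*b(N) = 1541*0 = 0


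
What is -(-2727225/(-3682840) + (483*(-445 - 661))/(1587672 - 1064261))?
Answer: 670690929/2394582568 ≈ 0.28009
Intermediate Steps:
-(-2727225/(-3682840) + (483*(-445 - 661))/(1587672 - 1064261)) = -(-2727225*(-1/3682840) + (483*(-1106))/523411) = -(545445/736568 - 534198*1/523411) = -(545445/736568 - 3318/3251) = -1*(-670690929/2394582568) = 670690929/2394582568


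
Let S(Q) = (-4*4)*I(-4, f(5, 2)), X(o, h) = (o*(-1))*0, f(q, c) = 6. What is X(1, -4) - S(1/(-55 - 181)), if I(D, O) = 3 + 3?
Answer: 96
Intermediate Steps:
I(D, O) = 6
X(o, h) = 0 (X(o, h) = -o*0 = 0)
S(Q) = -96 (S(Q) = -4*4*6 = -16*6 = -96)
X(1, -4) - S(1/(-55 - 181)) = 0 - 1*(-96) = 0 + 96 = 96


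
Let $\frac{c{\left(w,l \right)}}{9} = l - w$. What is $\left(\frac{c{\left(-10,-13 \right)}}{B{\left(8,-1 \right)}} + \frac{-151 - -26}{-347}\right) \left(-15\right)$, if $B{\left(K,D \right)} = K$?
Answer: $\frac{125535}{2776} \approx 45.222$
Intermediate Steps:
$c{\left(w,l \right)} = - 9 w + 9 l$ ($c{\left(w,l \right)} = 9 \left(l - w\right) = - 9 w + 9 l$)
$\left(\frac{c{\left(-10,-13 \right)}}{B{\left(8,-1 \right)}} + \frac{-151 - -26}{-347}\right) \left(-15\right) = \left(\frac{\left(-9\right) \left(-10\right) + 9 \left(-13\right)}{8} + \frac{-151 - -26}{-347}\right) \left(-15\right) = \left(\left(90 - 117\right) \frac{1}{8} + \left(-151 + 26\right) \left(- \frac{1}{347}\right)\right) \left(-15\right) = \left(\left(-27\right) \frac{1}{8} - - \frac{125}{347}\right) \left(-15\right) = \left(- \frac{27}{8} + \frac{125}{347}\right) \left(-15\right) = \left(- \frac{8369}{2776}\right) \left(-15\right) = \frac{125535}{2776}$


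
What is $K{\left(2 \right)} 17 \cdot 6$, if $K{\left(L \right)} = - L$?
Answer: $-204$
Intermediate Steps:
$K{\left(2 \right)} 17 \cdot 6 = \left(-1\right) 2 \cdot 17 \cdot 6 = \left(-2\right) 17 \cdot 6 = \left(-34\right) 6 = -204$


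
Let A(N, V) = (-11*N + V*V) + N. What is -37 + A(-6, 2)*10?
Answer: 603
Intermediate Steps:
A(N, V) = V² - 10*N (A(N, V) = (-11*N + V²) + N = (V² - 11*N) + N = V² - 10*N)
-37 + A(-6, 2)*10 = -37 + (2² - 10*(-6))*10 = -37 + (4 + 60)*10 = -37 + 64*10 = -37 + 640 = 603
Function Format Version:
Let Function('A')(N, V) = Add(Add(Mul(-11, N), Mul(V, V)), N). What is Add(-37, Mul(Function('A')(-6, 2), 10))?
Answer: 603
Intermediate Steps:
Function('A')(N, V) = Add(Pow(V, 2), Mul(-10, N)) (Function('A')(N, V) = Add(Add(Mul(-11, N), Pow(V, 2)), N) = Add(Add(Pow(V, 2), Mul(-11, N)), N) = Add(Pow(V, 2), Mul(-10, N)))
Add(-37, Mul(Function('A')(-6, 2), 10)) = Add(-37, Mul(Add(Pow(2, 2), Mul(-10, -6)), 10)) = Add(-37, Mul(Add(4, 60), 10)) = Add(-37, Mul(64, 10)) = Add(-37, 640) = 603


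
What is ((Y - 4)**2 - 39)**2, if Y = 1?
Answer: 900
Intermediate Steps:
((Y - 4)**2 - 39)**2 = ((1 - 4)**2 - 39)**2 = ((-3)**2 - 39)**2 = (9 - 39)**2 = (-30)**2 = 900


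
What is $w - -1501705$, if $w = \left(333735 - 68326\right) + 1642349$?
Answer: $3409463$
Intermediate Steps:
$w = 1907758$ ($w = 265409 + 1642349 = 1907758$)
$w - -1501705 = 1907758 - -1501705 = 1907758 + 1501705 = 3409463$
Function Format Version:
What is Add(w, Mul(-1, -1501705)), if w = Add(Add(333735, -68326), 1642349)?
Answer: 3409463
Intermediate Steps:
w = 1907758 (w = Add(265409, 1642349) = 1907758)
Add(w, Mul(-1, -1501705)) = Add(1907758, Mul(-1, -1501705)) = Add(1907758, 1501705) = 3409463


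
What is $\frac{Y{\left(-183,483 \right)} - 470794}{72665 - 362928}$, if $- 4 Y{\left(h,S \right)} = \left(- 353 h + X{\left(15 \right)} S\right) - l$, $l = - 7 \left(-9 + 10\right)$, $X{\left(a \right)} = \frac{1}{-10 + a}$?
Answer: $\frac{9739393}{5805260} \approx 1.6777$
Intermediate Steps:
$l = -7$ ($l = \left(-7\right) 1 = -7$)
$Y{\left(h,S \right)} = - \frac{7}{4} - \frac{S}{20} + \frac{353 h}{4}$ ($Y{\left(h,S \right)} = - \frac{\left(- 353 h + \frac{S}{-10 + 15}\right) - -7}{4} = - \frac{\left(- 353 h + \frac{S}{5}\right) + 7}{4} = - \frac{7 - 353 h + \frac{S}{5}}{4} = - \frac{7}{4} - \frac{S}{20} + \frac{353 h}{4}$)
$\frac{Y{\left(-183,483 \right)} - 470794}{72665 - 362928} = \frac{\left(- \frac{7}{4} - \frac{483}{20} + \frac{353}{4} \left(-183\right)\right) - 470794}{72665 - 362928} = \frac{\left(- \frac{7}{4} - \frac{483}{20} - \frac{64599}{4}\right) - 470794}{-290263} = \left(- \frac{323513}{20} - 470794\right) \left(- \frac{1}{290263}\right) = \left(- \frac{9739393}{20}\right) \left(- \frac{1}{290263}\right) = \frac{9739393}{5805260}$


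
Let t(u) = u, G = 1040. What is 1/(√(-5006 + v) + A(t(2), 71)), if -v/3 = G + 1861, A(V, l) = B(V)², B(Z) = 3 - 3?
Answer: -I*√13709/13709 ≈ -0.0085408*I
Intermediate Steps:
B(Z) = 0
A(V, l) = 0 (A(V, l) = 0² = 0)
v = -8703 (v = -3*(1040 + 1861) = -3*2901 = -8703)
1/(√(-5006 + v) + A(t(2), 71)) = 1/(√(-5006 - 8703) + 0) = 1/(√(-13709) + 0) = 1/(I*√13709 + 0) = 1/(I*√13709) = -I*√13709/13709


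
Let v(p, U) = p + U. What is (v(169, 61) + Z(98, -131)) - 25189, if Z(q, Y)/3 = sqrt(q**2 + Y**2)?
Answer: -24959 + 3*sqrt(26765) ≈ -24468.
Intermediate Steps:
Z(q, Y) = 3*sqrt(Y**2 + q**2) (Z(q, Y) = 3*sqrt(q**2 + Y**2) = 3*sqrt(Y**2 + q**2))
v(p, U) = U + p
(v(169, 61) + Z(98, -131)) - 25189 = ((61 + 169) + 3*sqrt((-131)**2 + 98**2)) - 25189 = (230 + 3*sqrt(17161 + 9604)) - 25189 = (230 + 3*sqrt(26765)) - 25189 = -24959 + 3*sqrt(26765)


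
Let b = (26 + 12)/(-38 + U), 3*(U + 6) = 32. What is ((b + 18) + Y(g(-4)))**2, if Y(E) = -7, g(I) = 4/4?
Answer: 243049/2500 ≈ 97.220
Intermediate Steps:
U = 14/3 (U = -6 + (1/3)*32 = -6 + 32/3 = 14/3 ≈ 4.6667)
g(I) = 1 (g(I) = 4*(1/4) = 1)
b = -57/50 (b = (26 + 12)/(-38 + 14/3) = 38/(-100/3) = 38*(-3/100) = -57/50 ≈ -1.1400)
((b + 18) + Y(g(-4)))**2 = ((-57/50 + 18) - 7)**2 = (843/50 - 7)**2 = (493/50)**2 = 243049/2500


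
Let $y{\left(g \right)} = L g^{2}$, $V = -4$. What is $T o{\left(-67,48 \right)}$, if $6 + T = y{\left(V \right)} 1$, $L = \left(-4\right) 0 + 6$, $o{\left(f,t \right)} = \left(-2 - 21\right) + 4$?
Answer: $-1710$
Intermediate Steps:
$o{\left(f,t \right)} = -19$ ($o{\left(f,t \right)} = -23 + 4 = -19$)
$L = 6$ ($L = 0 + 6 = 6$)
$y{\left(g \right)} = 6 g^{2}$
$T = 90$ ($T = -6 + 6 \left(-4\right)^{2} \cdot 1 = -6 + 6 \cdot 16 \cdot 1 = -6 + 96 \cdot 1 = -6 + 96 = 90$)
$T o{\left(-67,48 \right)} = 90 \left(-19\right) = -1710$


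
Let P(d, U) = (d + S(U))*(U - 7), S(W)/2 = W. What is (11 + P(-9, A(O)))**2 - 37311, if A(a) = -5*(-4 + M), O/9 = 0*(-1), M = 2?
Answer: -35375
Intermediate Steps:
S(W) = 2*W
O = 0 (O = 9*(0*(-1)) = 9*0 = 0)
A(a) = 10 (A(a) = -5*(-4 + 2) = -5*(-2) = 10)
P(d, U) = (-7 + U)*(d + 2*U) (P(d, U) = (d + 2*U)*(U - 7) = (d + 2*U)*(-7 + U) = (-7 + U)*(d + 2*U))
(11 + P(-9, A(O)))**2 - 37311 = (11 + (-14*10 - 7*(-9) + 2*10**2 + 10*(-9)))**2 - 37311 = (11 + (-140 + 63 + 2*100 - 90))**2 - 37311 = (11 + (-140 + 63 + 200 - 90))**2 - 37311 = (11 + 33)**2 - 37311 = 44**2 - 37311 = 1936 - 37311 = -35375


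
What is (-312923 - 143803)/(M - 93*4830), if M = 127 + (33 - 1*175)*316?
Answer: 152242/164645 ≈ 0.92467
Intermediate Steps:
M = -44745 (M = 127 + (33 - 175)*316 = 127 - 142*316 = 127 - 44872 = -44745)
(-312923 - 143803)/(M - 93*4830) = (-312923 - 143803)/(-44745 - 93*4830) = -456726/(-44745 - 449190) = -456726/(-493935) = -456726*(-1/493935) = 152242/164645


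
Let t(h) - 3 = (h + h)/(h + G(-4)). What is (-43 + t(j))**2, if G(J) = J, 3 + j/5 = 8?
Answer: 624100/441 ≈ 1415.2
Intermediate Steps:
j = 25 (j = -15 + 5*8 = -15 + 40 = 25)
t(h) = 3 + 2*h/(-4 + h) (t(h) = 3 + (h + h)/(h - 4) = 3 + (2*h)/(-4 + h) = 3 + 2*h/(-4 + h))
(-43 + t(j))**2 = (-43 + (-12 + 5*25)/(-4 + 25))**2 = (-43 + (-12 + 125)/21)**2 = (-43 + (1/21)*113)**2 = (-43 + 113/21)**2 = (-790/21)**2 = 624100/441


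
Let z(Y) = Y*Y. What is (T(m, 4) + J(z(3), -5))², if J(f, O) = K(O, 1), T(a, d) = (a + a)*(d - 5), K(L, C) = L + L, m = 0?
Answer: 100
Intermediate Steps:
K(L, C) = 2*L
T(a, d) = 2*a*(-5 + d) (T(a, d) = (2*a)*(-5 + d) = 2*a*(-5 + d))
z(Y) = Y²
J(f, O) = 2*O
(T(m, 4) + J(z(3), -5))² = (2*0*(-5 + 4) + 2*(-5))² = (2*0*(-1) - 10)² = (0 - 10)² = (-10)² = 100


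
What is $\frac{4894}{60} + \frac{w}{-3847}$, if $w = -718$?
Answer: $\frac{9435149}{115410} \approx 81.753$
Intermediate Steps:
$\frac{4894}{60} + \frac{w}{-3847} = \frac{4894}{60} - \frac{718}{-3847} = 4894 \cdot \frac{1}{60} - - \frac{718}{3847} = \frac{2447}{30} + \frac{718}{3847} = \frac{9435149}{115410}$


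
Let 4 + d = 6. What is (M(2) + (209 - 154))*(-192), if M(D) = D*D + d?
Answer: -11712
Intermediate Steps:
d = 2 (d = -4 + 6 = 2)
M(D) = 2 + D² (M(D) = D*D + 2 = D² + 2 = 2 + D²)
(M(2) + (209 - 154))*(-192) = ((2 + 2²) + (209 - 154))*(-192) = ((2 + 4) + 55)*(-192) = (6 + 55)*(-192) = 61*(-192) = -11712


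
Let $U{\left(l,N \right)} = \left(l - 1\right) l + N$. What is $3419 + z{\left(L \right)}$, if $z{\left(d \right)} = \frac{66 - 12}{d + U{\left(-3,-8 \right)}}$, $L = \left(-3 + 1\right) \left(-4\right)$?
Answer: $\frac{6847}{2} \approx 3423.5$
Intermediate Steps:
$L = 8$ ($L = \left(-2\right) \left(-4\right) = 8$)
$U{\left(l,N \right)} = N + l \left(-1 + l\right)$ ($U{\left(l,N \right)} = \left(-1 + l\right) l + N = l \left(-1 + l\right) + N = N + l \left(-1 + l\right)$)
$z{\left(d \right)} = \frac{54}{4 + d}$ ($z{\left(d \right)} = \frac{66 - 12}{d - \left(5 - 9\right)} = \frac{54}{d + \left(-8 + 9 + 3\right)} = \frac{54}{d + 4} = \frac{54}{4 + d}$)
$3419 + z{\left(L \right)} = 3419 + \frac{54}{4 + 8} = 3419 + \frac{54}{12} = 3419 + 54 \cdot \frac{1}{12} = 3419 + \frac{9}{2} = \frac{6847}{2}$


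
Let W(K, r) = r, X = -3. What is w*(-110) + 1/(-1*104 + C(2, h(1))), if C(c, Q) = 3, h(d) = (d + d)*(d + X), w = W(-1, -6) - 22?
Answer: 311079/101 ≈ 3080.0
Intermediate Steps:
w = -28 (w = -6 - 22 = -28)
h(d) = 2*d*(-3 + d) (h(d) = (d + d)*(d - 3) = (2*d)*(-3 + d) = 2*d*(-3 + d))
w*(-110) + 1/(-1*104 + C(2, h(1))) = -28*(-110) + 1/(-1*104 + 3) = 3080 + 1/(-104 + 3) = 3080 + 1/(-101) = 3080 - 1/101 = 311079/101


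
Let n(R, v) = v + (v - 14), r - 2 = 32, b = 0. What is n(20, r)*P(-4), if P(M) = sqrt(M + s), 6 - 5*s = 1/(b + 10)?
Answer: 27*I*sqrt(282)/5 ≈ 90.681*I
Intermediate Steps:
r = 34 (r = 2 + 32 = 34)
s = 59/50 (s = 6/5 - 1/(5*(0 + 10)) = 6/5 - 1/5/10 = 6/5 - 1/5*1/10 = 6/5 - 1/50 = 59/50 ≈ 1.1800)
P(M) = sqrt(59/50 + M) (P(M) = sqrt(M + 59/50) = sqrt(59/50 + M))
n(R, v) = -14 + 2*v (n(R, v) = v + (-14 + v) = -14 + 2*v)
n(20, r)*P(-4) = (-14 + 2*34)*(sqrt(118 + 100*(-4))/10) = (-14 + 68)*(sqrt(118 - 400)/10) = 54*(sqrt(-282)/10) = 54*((I*sqrt(282))/10) = 54*(I*sqrt(282)/10) = 27*I*sqrt(282)/5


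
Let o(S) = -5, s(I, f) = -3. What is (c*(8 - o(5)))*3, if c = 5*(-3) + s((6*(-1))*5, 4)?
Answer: -702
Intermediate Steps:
c = -18 (c = 5*(-3) - 3 = -15 - 3 = -18)
(c*(8 - o(5)))*3 = -18*(8 - 1*(-5))*3 = -18*(8 + 5)*3 = -18*13*3 = -234*3 = -702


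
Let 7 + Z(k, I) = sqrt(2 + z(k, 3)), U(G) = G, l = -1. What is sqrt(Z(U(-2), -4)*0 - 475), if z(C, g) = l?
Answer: 5*I*sqrt(19) ≈ 21.794*I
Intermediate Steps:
z(C, g) = -1
Z(k, I) = -6 (Z(k, I) = -7 + sqrt(2 - 1) = -7 + sqrt(1) = -7 + 1 = -6)
sqrt(Z(U(-2), -4)*0 - 475) = sqrt(-6*0 - 475) = sqrt(0 - 475) = sqrt(-475) = 5*I*sqrt(19)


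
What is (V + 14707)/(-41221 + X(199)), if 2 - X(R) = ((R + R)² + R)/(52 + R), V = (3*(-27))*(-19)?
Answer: -2038873/5252286 ≈ -0.38819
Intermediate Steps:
V = 1539 (V = -81*(-19) = 1539)
X(R) = 2 - (R + 4*R²)/(52 + R) (X(R) = 2 - ((R + R)² + R)/(52 + R) = 2 - ((2*R)² + R)/(52 + R) = 2 - (4*R² + R)/(52 + R) = 2 - (R + 4*R²)/(52 + R))
(V + 14707)/(-41221 + X(199)) = (1539 + 14707)/(-41221 + (104 + 199 - 4*199²)/(52 + 199)) = 16246/(-41221 + (104 + 199 - 4*39601)/251) = 16246/(-41221 + (104 + 199 - 158404)/251) = 16246/(-41221 + (1/251)*(-158101)) = 16246/(-41221 - 158101/251) = 16246/(-10504572/251) = 16246*(-251/10504572) = -2038873/5252286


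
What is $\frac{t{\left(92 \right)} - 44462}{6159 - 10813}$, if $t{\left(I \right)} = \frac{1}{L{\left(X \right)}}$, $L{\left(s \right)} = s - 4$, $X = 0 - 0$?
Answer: $\frac{177849}{18616} \approx 9.5536$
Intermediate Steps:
$X = 0$ ($X = 0 + 0 = 0$)
$L{\left(s \right)} = -4 + s$ ($L{\left(s \right)} = s - 4 = -4 + s$)
$t{\left(I \right)} = - \frac{1}{4}$ ($t{\left(I \right)} = \frac{1}{-4 + 0} = \frac{1}{-4} = - \frac{1}{4}$)
$\frac{t{\left(92 \right)} - 44462}{6159 - 10813} = \frac{- \frac{1}{4} - 44462}{6159 - 10813} = - \frac{177849}{4 \left(-4654\right)} = \left(- \frac{177849}{4}\right) \left(- \frac{1}{4654}\right) = \frac{177849}{18616}$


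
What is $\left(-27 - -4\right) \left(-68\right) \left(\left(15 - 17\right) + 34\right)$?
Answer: $50048$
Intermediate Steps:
$\left(-27 - -4\right) \left(-68\right) \left(\left(15 - 17\right) + 34\right) = \left(-27 + 4\right) \left(-68\right) \left(-2 + 34\right) = \left(-23\right) \left(-68\right) 32 = 1564 \cdot 32 = 50048$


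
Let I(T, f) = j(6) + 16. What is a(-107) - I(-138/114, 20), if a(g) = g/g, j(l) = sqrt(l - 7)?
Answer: -15 - I ≈ -15.0 - 1.0*I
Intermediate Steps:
j(l) = sqrt(-7 + l)
I(T, f) = 16 + I (I(T, f) = sqrt(-7 + 6) + 16 = sqrt(-1) + 16 = I + 16 = 16 + I)
a(g) = 1
a(-107) - I(-138/114, 20) = 1 - (16 + I) = 1 + (-16 - I) = -15 - I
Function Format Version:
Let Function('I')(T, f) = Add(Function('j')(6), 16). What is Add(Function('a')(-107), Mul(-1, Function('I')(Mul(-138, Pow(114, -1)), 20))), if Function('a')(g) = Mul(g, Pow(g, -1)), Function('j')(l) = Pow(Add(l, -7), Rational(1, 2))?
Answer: Add(-15, Mul(-1, I)) ≈ Add(-15.000, Mul(-1.0000, I))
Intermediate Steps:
Function('j')(l) = Pow(Add(-7, l), Rational(1, 2))
Function('I')(T, f) = Add(16, I) (Function('I')(T, f) = Add(Pow(Add(-7, 6), Rational(1, 2)), 16) = Add(Pow(-1, Rational(1, 2)), 16) = Add(I, 16) = Add(16, I))
Function('a')(g) = 1
Add(Function('a')(-107), Mul(-1, Function('I')(Mul(-138, Pow(114, -1)), 20))) = Add(1, Mul(-1, Add(16, I))) = Add(1, Add(-16, Mul(-1, I))) = Add(-15, Mul(-1, I))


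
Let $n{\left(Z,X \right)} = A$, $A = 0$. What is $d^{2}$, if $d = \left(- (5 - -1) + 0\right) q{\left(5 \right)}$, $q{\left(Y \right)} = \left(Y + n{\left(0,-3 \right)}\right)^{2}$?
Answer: $22500$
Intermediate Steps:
$n{\left(Z,X \right)} = 0$
$q{\left(Y \right)} = Y^{2}$ ($q{\left(Y \right)} = \left(Y + 0\right)^{2} = Y^{2}$)
$d = -150$ ($d = \left(- (5 - -1) + 0\right) 5^{2} = \left(- (5 + 1) + 0\right) 25 = \left(\left(-1\right) 6 + 0\right) 25 = \left(-6 + 0\right) 25 = \left(-6\right) 25 = -150$)
$d^{2} = \left(-150\right)^{2} = 22500$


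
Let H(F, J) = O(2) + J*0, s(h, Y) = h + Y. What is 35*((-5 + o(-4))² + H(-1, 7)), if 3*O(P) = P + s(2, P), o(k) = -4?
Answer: 2905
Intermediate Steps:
s(h, Y) = Y + h
O(P) = ⅔ + 2*P/3 (O(P) = (P + (P + 2))/3 = (P + (2 + P))/3 = (2 + 2*P)/3 = ⅔ + 2*P/3)
H(F, J) = 2 (H(F, J) = (⅔ + (⅔)*2) + J*0 = (⅔ + 4/3) + 0 = 2 + 0 = 2)
35*((-5 + o(-4))² + H(-1, 7)) = 35*((-5 - 4)² + 2) = 35*((-9)² + 2) = 35*(81 + 2) = 35*83 = 2905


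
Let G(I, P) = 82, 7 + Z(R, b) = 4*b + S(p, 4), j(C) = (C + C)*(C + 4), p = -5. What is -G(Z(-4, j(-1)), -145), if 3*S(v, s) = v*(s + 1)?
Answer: -82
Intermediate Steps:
j(C) = 2*C*(4 + C) (j(C) = (2*C)*(4 + C) = 2*C*(4 + C))
S(v, s) = v*(1 + s)/3 (S(v, s) = (v*(s + 1))/3 = (v*(1 + s))/3 = v*(1 + s)/3)
Z(R, b) = -46/3 + 4*b (Z(R, b) = -7 + (4*b + (1/3)*(-5)*(1 + 4)) = -7 + (4*b + (1/3)*(-5)*5) = -7 + (4*b - 25/3) = -7 + (-25/3 + 4*b) = -46/3 + 4*b)
-G(Z(-4, j(-1)), -145) = -1*82 = -82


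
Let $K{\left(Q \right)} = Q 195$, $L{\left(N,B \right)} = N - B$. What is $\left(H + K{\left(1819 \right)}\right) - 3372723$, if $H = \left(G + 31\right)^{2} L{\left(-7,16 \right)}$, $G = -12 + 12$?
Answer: $-3040121$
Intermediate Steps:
$G = 0$
$K{\left(Q \right)} = 195 Q$
$H = -22103$ ($H = \left(0 + 31\right)^{2} \left(-7 - 16\right) = 31^{2} \left(-7 - 16\right) = 961 \left(-23\right) = -22103$)
$\left(H + K{\left(1819 \right)}\right) - 3372723 = \left(-22103 + 195 \cdot 1819\right) - 3372723 = \left(-22103 + 354705\right) - 3372723 = 332602 - 3372723 = -3040121$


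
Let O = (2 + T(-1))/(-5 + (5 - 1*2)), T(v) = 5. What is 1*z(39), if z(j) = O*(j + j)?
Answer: -273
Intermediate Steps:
O = -7/2 (O = (2 + 5)/(-5 + (5 - 1*2)) = 7/(-5 + (5 - 2)) = 7/(-5 + 3) = 7/(-2) = 7*(-½) = -7/2 ≈ -3.5000)
z(j) = -7*j (z(j) = -7*(j + j)/2 = -7*j)
1*z(39) = 1*(-7*39) = 1*(-273) = -273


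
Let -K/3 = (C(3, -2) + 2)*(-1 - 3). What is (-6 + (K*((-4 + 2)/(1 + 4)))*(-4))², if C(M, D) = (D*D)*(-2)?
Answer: 367236/25 ≈ 14689.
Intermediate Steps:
C(M, D) = -2*D² (C(M, D) = D²*(-2) = -2*D²)
K = -72 (K = -3*(-2*(-2)² + 2)*(-1 - 3) = -3*(-2*4 + 2)*(-4) = -3*(-8 + 2)*(-4) = -(-18)*(-4) = -3*24 = -72)
(-6 + (K*((-4 + 2)/(1 + 4)))*(-4))² = (-6 - 72*(-4 + 2)/(1 + 4)*(-4))² = (-6 - (-144)/5*(-4))² = (-6 - 72*(-⅖)*(-4))² = (-6 + (144/5)*(-4))² = (-6 - 576/5)² = (-606/5)² = 367236/25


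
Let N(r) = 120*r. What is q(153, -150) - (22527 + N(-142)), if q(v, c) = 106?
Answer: -5381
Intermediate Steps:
q(153, -150) - (22527 + N(-142)) = 106 - (22527 + 120*(-142)) = 106 - (22527 - 17040) = 106 - 1*5487 = 106 - 5487 = -5381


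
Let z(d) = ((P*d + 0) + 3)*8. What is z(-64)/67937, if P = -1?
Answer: 536/67937 ≈ 0.0078897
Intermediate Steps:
z(d) = 24 - 8*d (z(d) = ((-d + 0) + 3)*8 = (-d + 3)*8 = (3 - d)*8 = 24 - 8*d)
z(-64)/67937 = (24 - 8*(-64))/67937 = (24 + 512)*(1/67937) = 536*(1/67937) = 536/67937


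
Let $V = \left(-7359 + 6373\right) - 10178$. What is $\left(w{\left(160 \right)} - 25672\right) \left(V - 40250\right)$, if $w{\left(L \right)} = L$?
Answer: $1311673968$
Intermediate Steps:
$V = -11164$ ($V = -986 - 10178 = -11164$)
$\left(w{\left(160 \right)} - 25672\right) \left(V - 40250\right) = \left(160 - 25672\right) \left(-11164 - 40250\right) = \left(-25512\right) \left(-51414\right) = 1311673968$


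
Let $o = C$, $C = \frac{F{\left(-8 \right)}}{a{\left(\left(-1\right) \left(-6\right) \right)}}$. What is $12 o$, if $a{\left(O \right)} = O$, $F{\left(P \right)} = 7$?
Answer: $14$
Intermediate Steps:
$C = \frac{7}{6}$ ($C = \frac{7}{\left(-1\right) \left(-6\right)} = \frac{7}{6} \approx 1.1667$)
$o = \frac{7}{6} \approx 1.1667$
$12 o = 12 \cdot \frac{7}{6} = 14$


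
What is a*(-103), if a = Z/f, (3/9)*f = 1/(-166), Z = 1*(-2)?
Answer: -34196/3 ≈ -11399.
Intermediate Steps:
Z = -2
f = -3/166 (f = 3/(-166) = 3*(-1/166) = -3/166 ≈ -0.018072)
a = 332/3 (a = -2/(-3/166) = -2*(-166/3) = 332/3 ≈ 110.67)
a*(-103) = (332/3)*(-103) = -34196/3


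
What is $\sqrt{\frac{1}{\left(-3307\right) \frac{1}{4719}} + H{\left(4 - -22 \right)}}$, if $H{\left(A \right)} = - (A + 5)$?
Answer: $\frac{2 i \sqrt{88657363}}{3307} \approx 5.6945 i$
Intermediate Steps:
$H{\left(A \right)} = -5 - A$ ($H{\left(A \right)} = - (5 + A) = -5 - A$)
$\sqrt{\frac{1}{\left(-3307\right) \frac{1}{4719}} + H{\left(4 - -22 \right)}} = \sqrt{\frac{1}{\left(-3307\right) \frac{1}{4719}} - \left(9 + 22\right)} = \sqrt{\frac{1}{\left(-3307\right) \frac{1}{4719}} - 31} = \sqrt{\frac{1}{- \frac{3307}{4719}} - 31} = \sqrt{- \frac{4719}{3307} - 31} = \sqrt{- \frac{107236}{3307}} = \frac{2 i \sqrt{88657363}}{3307}$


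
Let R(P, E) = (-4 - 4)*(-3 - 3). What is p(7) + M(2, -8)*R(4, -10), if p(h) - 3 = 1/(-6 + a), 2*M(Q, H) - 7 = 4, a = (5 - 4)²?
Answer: 1334/5 ≈ 266.80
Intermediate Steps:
a = 1 (a = 1² = 1)
R(P, E) = 48 (R(P, E) = -8*(-6) = 48)
M(Q, H) = 11/2 (M(Q, H) = 7/2 + (½)*4 = 7/2 + 2 = 11/2)
p(h) = 14/5 (p(h) = 3 + 1/(-6 + 1) = 3 + 1/(-5) = 3 - ⅕ = 14/5)
p(7) + M(2, -8)*R(4, -10) = 14/5 + (11/2)*48 = 14/5 + 264 = 1334/5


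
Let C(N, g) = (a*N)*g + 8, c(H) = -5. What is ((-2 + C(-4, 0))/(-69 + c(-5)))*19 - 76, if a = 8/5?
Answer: -2869/37 ≈ -77.541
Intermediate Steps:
a = 8/5 (a = 8*(1/5) = 8/5 ≈ 1.6000)
C(N, g) = 8 + 8*N*g/5 (C(N, g) = (8*N/5)*g + 8 = 8*N*g/5 + 8 = 8 + 8*N*g/5)
((-2 + C(-4, 0))/(-69 + c(-5)))*19 - 76 = ((-2 + (8 + (8/5)*(-4)*0))/(-69 - 5))*19 - 76 = ((-2 + (8 + 0))/(-74))*19 - 76 = ((-2 + 8)*(-1/74))*19 - 76 = (6*(-1/74))*19 - 76 = -3/37*19 - 76 = -57/37 - 76 = -2869/37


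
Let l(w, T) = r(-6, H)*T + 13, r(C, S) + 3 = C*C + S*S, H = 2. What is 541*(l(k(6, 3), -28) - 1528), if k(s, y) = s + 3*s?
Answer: -1380091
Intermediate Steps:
r(C, S) = -3 + C**2 + S**2 (r(C, S) = -3 + (C*C + S*S) = -3 + (C**2 + S**2) = -3 + C**2 + S**2)
k(s, y) = 4*s
l(w, T) = 13 + 37*T (l(w, T) = (-3 + (-6)**2 + 2**2)*T + 13 = (-3 + 36 + 4)*T + 13 = 37*T + 13 = 13 + 37*T)
541*(l(k(6, 3), -28) - 1528) = 541*((13 + 37*(-28)) - 1528) = 541*((13 - 1036) - 1528) = 541*(-1023 - 1528) = 541*(-2551) = -1380091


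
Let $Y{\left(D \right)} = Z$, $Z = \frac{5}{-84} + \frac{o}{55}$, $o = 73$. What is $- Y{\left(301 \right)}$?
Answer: $- \frac{5857}{4620} \approx -1.2677$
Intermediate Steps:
$Z = \frac{5857}{4620}$ ($Z = \frac{5}{-84} + \frac{73}{55} = 5 \left(- \frac{1}{84}\right) + 73 \cdot \frac{1}{55} = - \frac{5}{84} + \frac{73}{55} = \frac{5857}{4620} \approx 1.2677$)
$Y{\left(D \right)} = \frac{5857}{4620}$
$- Y{\left(301 \right)} = \left(-1\right) \frac{5857}{4620} = - \frac{5857}{4620}$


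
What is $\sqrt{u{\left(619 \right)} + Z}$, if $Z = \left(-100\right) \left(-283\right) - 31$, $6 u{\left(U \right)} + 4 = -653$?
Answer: $\frac{\sqrt{112638}}{2} \approx 167.81$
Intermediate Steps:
$u{\left(U \right)} = - \frac{219}{2}$ ($u{\left(U \right)} = - \frac{2}{3} + \frac{1}{6} \left(-653\right) = - \frac{2}{3} - \frac{653}{6} = - \frac{219}{2}$)
$Z = 28269$ ($Z = 28300 - 31 = 28269$)
$\sqrt{u{\left(619 \right)} + Z} = \sqrt{- \frac{219}{2} + 28269} = \sqrt{\frac{56319}{2}} = \frac{\sqrt{112638}}{2}$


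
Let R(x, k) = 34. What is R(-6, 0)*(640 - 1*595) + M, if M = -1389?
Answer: 141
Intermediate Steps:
R(-6, 0)*(640 - 1*595) + M = 34*(640 - 1*595) - 1389 = 34*(640 - 595) - 1389 = 34*45 - 1389 = 1530 - 1389 = 141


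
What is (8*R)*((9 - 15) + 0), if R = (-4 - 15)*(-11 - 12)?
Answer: -20976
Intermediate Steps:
R = 437 (R = -19*(-23) = 437)
(8*R)*((9 - 15) + 0) = (8*437)*((9 - 15) + 0) = 3496*(-6 + 0) = 3496*(-6) = -20976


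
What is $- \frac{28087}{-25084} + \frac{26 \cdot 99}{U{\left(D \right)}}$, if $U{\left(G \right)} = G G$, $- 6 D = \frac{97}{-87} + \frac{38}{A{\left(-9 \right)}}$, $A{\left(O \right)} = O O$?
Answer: $\frac{12825551759900719}{57725533276} \approx 2.2218 \cdot 10^{5}$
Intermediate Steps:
$A{\left(O \right)} = O^{2}$
$D = \frac{1517}{14094}$ ($D = - \frac{\frac{97}{-87} + \frac{38}{\left(-9\right)^{2}}}{6} = - \frac{97 \left(- \frac{1}{87}\right) + \frac{38}{81}}{6} = - \frac{- \frac{97}{87} + 38 \cdot \frac{1}{81}}{6} = - \frac{- \frac{97}{87} + \frac{38}{81}}{6} = \left(- \frac{1}{6}\right) \left(- \frac{1517}{2349}\right) = \frac{1517}{14094} \approx 0.10763$)
$U{\left(G \right)} = G^{2}$
$- \frac{28087}{-25084} + \frac{26 \cdot 99}{U{\left(D \right)}} = - \frac{28087}{-25084} + \frac{26 \cdot 99}{\left(\frac{1517}{14094}\right)^{2}} = \left(-28087\right) \left(- \frac{1}{25084}\right) + \frac{2574}{\frac{2301289}{198640836}} = \frac{28087}{25084} + 2574 \cdot \frac{198640836}{2301289} = \frac{28087}{25084} + \frac{511301511864}{2301289} = \frac{12825551759900719}{57725533276}$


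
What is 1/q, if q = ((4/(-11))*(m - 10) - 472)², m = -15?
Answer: 121/25928464 ≈ 4.6667e-6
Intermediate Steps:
q = 25928464/121 (q = ((4/(-11))*(-15 - 10) - 472)² = ((4*(-1/11))*(-25) - 472)² = (-4/11*(-25) - 472)² = (100/11 - 472)² = (-5092/11)² = 25928464/121 ≈ 2.1428e+5)
1/q = 1/(25928464/121) = 121/25928464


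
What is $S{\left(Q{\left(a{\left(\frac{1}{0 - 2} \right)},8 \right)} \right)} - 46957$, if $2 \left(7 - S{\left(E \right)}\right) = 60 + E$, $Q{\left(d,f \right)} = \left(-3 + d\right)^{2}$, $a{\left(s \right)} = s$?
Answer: $- \frac{375889}{8} \approx -46986.0$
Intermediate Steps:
$S{\left(E \right)} = -23 - \frac{E}{2}$ ($S{\left(E \right)} = 7 - \frac{60 + E}{2} = 7 - \left(30 + \frac{E}{2}\right) = -23 - \frac{E}{2}$)
$S{\left(Q{\left(a{\left(\frac{1}{0 - 2} \right)},8 \right)} \right)} - 46957 = \left(-23 - \frac{\left(-3 + \frac{1}{0 - 2}\right)^{2}}{2}\right) - 46957 = \left(-23 - \frac{\left(-3 + \frac{1}{-2}\right)^{2}}{2}\right) - 46957 = \left(-23 - \frac{\left(-3 - \frac{1}{2}\right)^{2}}{2}\right) - 46957 = \left(-23 - \frac{\left(- \frac{7}{2}\right)^{2}}{2}\right) - 46957 = \left(-23 - \frac{49}{8}\right) - 46957 = - \frac{233}{8} - 46957 = - \frac{375889}{8}$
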